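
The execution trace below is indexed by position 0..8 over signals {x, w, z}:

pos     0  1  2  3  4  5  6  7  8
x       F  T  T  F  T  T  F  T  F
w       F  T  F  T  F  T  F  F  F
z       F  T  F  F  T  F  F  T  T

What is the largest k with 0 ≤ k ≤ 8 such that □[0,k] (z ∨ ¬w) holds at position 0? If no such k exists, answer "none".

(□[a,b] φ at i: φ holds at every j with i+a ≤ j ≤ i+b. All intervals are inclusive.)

(z ∨ ¬w) must hold from j=0 onward; find where it first fails.
  j=0: holds
  j=1: holds
  j=2: holds
  j=3: fails
Holds on [0,2], so largest k = 2.

2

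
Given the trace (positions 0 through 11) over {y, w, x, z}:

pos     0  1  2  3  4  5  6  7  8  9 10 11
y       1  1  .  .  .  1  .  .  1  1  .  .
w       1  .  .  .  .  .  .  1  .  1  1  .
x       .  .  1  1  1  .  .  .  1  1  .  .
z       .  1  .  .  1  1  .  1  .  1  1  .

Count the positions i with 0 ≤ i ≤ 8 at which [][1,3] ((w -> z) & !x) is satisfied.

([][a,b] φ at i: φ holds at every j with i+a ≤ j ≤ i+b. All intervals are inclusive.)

Evaluate at each i in [0,8]:
  i=0: ✗ (fails at j=2)
  i=1: ✗ (fails at j=2)
  i=2: ✗ (fails at j=3)
  i=3: ✗ (fails at j=4)
  i=4: ✓ (all of [5,7])
  i=5: ✗ (fails at j=8)
  i=6: ✗ (fails at j=8)
  i=7: ✗ (fails at j=8)
  i=8: ✗ (fails at j=9)
Positions where it holds: {4} → 1.

1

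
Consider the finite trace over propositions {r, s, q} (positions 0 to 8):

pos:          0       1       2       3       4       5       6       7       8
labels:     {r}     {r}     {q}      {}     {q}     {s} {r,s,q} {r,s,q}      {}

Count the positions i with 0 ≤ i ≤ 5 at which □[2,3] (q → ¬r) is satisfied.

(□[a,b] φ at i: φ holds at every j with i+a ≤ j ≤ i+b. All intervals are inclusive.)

Evaluate at each i in [0,5]:
  i=0: ✓ (all of [2,3])
  i=1: ✓ (all of [3,4])
  i=2: ✓ (all of [4,5])
  i=3: ✗ (fails at j=6)
  i=4: ✗ (fails at j=6)
  i=5: ✗ (fails at j=7)
Positions where it holds: {0, 1, 2} → 3.

3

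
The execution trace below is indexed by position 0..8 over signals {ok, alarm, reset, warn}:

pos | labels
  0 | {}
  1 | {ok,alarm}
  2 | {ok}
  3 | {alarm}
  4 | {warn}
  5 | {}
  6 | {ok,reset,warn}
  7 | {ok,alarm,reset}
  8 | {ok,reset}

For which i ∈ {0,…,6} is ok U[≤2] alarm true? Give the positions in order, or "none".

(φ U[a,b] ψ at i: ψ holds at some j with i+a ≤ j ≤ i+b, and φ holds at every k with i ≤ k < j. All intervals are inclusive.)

1, 2, 3, 6

Evaluate at each i in [0,6]:
  i=0: ✗ (lhs fails at k=0 before rhs at j=1)
  i=1: ✓ (rhs at j=1)
  i=2: ✓ (rhs at j=3; lhs holds on [2,2])
  i=3: ✓ (rhs at j=3)
  i=4: ✗ (no rhs in [4,6])
  i=5: ✗ (lhs fails at k=5 before rhs at j=7)
  i=6: ✓ (rhs at j=7; lhs holds on [6,6])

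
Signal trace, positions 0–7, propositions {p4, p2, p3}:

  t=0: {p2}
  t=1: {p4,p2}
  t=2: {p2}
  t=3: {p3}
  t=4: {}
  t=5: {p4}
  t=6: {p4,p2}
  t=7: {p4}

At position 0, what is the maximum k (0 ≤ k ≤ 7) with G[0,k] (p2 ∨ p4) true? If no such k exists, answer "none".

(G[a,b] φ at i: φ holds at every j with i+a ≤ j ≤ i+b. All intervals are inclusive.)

(p2 ∨ p4) must hold from j=0 onward; find where it first fails.
  j=0: holds
  j=1: holds
  j=2: holds
  j=3: fails
Holds on [0,2], so largest k = 2.

2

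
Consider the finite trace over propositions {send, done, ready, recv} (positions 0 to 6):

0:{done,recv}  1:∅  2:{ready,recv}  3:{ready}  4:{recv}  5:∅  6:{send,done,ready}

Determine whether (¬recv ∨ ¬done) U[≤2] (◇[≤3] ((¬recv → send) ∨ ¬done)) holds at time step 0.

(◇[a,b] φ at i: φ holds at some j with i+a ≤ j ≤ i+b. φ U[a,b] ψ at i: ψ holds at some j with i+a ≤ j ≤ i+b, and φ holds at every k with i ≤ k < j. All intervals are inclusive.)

Need some j in [0,2] with ◇[≤3] ((¬recv → send) ∨ ¬done), and (¬recv ∨ ¬done) at every k in [0,j-1].
  j=0: ◇[≤3] ((¬recv → send) ∨ ¬done) holds; no prefix to check → satisfied.

Holds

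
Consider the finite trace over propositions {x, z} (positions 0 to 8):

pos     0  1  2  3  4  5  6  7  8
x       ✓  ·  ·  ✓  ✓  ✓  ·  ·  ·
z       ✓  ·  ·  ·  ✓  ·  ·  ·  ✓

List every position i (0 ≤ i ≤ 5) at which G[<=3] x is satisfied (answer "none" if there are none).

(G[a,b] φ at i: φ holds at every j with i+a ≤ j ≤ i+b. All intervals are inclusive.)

Evaluate at each i in [0,5]:
  i=0: ✗ (fails at j=1)
  i=1: ✗ (fails at j=1)
  i=2: ✗ (fails at j=2)
  i=3: ✗ (fails at j=6)
  i=4: ✗ (fails at j=6)
  i=5: ✗ (fails at j=6)

none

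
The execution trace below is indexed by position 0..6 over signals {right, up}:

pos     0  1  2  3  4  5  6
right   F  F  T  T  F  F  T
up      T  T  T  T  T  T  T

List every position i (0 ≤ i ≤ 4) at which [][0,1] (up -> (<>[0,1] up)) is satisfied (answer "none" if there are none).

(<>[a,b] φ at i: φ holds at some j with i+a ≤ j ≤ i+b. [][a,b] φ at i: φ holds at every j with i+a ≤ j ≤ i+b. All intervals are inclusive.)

0, 1, 2, 3, 4

Evaluate at each i in [0,4]:
  i=0: ✓ (all of [0,1])
  i=1: ✓ (all of [1,2])
  i=2: ✓ (all of [2,3])
  i=3: ✓ (all of [3,4])
  i=4: ✓ (all of [4,5])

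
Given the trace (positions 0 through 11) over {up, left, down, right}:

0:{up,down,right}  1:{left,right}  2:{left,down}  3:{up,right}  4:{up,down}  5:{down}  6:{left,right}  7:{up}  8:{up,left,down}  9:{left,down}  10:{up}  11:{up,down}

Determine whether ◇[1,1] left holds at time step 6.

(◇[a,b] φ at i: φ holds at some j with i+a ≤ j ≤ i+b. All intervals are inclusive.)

Check left at each j in [7,7]:
  j=7: false
No position in the window satisfies it → formula fails.

Does not hold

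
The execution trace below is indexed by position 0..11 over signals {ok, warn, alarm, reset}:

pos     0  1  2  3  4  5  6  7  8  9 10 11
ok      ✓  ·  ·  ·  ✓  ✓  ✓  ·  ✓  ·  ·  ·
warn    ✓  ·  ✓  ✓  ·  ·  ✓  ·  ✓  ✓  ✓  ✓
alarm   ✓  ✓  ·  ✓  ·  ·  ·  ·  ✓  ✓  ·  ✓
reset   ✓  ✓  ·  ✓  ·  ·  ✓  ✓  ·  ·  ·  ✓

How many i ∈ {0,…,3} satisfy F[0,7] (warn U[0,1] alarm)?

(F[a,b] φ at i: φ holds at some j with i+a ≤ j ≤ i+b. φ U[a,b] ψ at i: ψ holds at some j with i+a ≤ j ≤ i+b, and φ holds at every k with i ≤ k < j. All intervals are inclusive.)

Evaluate at each i in [0,3]:
  i=0: ✓ (witness j=0)
  i=1: ✓ (witness j=1)
  i=2: ✓ (witness j=2)
  i=3: ✓ (witness j=3)
Positions where it holds: {0, 1, 2, 3} → 4.

4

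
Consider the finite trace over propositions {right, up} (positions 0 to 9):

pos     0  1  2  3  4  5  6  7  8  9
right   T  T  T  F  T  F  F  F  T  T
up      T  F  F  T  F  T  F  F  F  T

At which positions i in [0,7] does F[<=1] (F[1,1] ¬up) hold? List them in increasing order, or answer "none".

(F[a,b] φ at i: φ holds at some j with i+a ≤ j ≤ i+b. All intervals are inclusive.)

0, 1, 2, 3, 4, 5, 6, 7

Evaluate at each i in [0,7]:
  i=0: ✓ (witness j=0)
  i=1: ✓ (witness j=1)
  i=2: ✓ (witness j=3)
  i=3: ✓ (witness j=3)
  i=4: ✓ (witness j=5)
  i=5: ✓ (witness j=5)
  i=6: ✓ (witness j=6)
  i=7: ✓ (witness j=7)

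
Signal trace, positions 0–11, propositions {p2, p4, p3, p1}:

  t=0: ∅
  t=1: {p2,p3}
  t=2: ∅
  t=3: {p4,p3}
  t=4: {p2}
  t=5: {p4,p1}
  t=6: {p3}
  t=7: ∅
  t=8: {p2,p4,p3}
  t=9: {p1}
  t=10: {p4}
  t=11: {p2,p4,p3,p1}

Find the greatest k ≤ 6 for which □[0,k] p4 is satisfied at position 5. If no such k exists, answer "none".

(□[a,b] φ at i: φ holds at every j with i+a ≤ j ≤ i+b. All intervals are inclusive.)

0

p4 must hold from j=5 onward; find where it first fails.
  j=5: holds
  j=6: fails
Holds on [5,5], so largest k = 0.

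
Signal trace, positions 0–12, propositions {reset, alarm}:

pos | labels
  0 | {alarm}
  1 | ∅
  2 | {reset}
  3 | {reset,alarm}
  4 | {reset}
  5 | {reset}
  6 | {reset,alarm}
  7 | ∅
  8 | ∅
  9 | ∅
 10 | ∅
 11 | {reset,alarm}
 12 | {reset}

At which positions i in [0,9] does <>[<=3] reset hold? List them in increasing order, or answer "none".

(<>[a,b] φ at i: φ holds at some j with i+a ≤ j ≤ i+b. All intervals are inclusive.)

0, 1, 2, 3, 4, 5, 6, 8, 9

Evaluate at each i in [0,9]:
  i=0: ✓ (witness j=2)
  i=1: ✓ (witness j=2)
  i=2: ✓ (witness j=2)
  i=3: ✓ (witness j=3)
  i=4: ✓ (witness j=4)
  i=5: ✓ (witness j=5)
  i=6: ✓ (witness j=6)
  i=7: ✗ (none in [7,10])
  i=8: ✓ (witness j=11)
  i=9: ✓ (witness j=11)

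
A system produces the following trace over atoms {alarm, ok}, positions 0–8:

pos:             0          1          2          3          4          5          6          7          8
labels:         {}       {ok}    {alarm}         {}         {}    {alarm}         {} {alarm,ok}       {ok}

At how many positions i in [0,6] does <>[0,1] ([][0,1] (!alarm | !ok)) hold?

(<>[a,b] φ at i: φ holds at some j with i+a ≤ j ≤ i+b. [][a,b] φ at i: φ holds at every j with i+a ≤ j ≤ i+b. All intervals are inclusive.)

6

Evaluate at each i in [0,6]:
  i=0: ✓ (witness j=0)
  i=1: ✓ (witness j=1)
  i=2: ✓ (witness j=2)
  i=3: ✓ (witness j=3)
  i=4: ✓ (witness j=4)
  i=5: ✓ (witness j=5)
  i=6: ✗ (none in [6,7])
Positions where it holds: {0, 1, 2, 3, 4, 5} → 6.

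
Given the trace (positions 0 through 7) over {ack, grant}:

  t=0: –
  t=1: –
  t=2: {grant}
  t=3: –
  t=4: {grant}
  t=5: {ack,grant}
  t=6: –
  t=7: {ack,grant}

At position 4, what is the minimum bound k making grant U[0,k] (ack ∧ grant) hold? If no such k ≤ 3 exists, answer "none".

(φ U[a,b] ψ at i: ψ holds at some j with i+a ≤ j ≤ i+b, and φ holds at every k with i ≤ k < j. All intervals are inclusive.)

Need earliest j ≥ 4 with (ack ∧ grant), and grant at every k in [4,j-1].
  j=4: rhs fails.
  j=5: rhs holds; lhs holds on [4,4]. k = 1.

1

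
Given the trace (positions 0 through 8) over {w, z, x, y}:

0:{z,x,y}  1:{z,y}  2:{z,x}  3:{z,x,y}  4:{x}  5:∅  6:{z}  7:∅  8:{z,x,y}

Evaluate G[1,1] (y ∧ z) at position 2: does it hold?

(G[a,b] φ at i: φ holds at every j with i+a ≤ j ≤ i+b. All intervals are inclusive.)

Check (y ∧ z) at every j in [3,3]:
  j=3: true
All positions satisfy it → formula holds.

Yes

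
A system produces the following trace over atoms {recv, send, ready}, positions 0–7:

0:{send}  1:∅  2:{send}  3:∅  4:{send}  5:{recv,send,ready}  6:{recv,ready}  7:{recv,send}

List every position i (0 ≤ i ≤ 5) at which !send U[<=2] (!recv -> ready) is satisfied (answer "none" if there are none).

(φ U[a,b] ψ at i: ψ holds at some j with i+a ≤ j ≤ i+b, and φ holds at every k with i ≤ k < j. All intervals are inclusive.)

5

Evaluate at each i in [0,5]:
  i=0: ✗ (no rhs in [0,2])
  i=1: ✗ (no rhs in [1,3])
  i=2: ✗ (no rhs in [2,4])
  i=3: ✗ (lhs fails at k=4 before rhs at j=5)
  i=4: ✗ (lhs fails at k=4 before rhs at j=5)
  i=5: ✓ (rhs at j=5)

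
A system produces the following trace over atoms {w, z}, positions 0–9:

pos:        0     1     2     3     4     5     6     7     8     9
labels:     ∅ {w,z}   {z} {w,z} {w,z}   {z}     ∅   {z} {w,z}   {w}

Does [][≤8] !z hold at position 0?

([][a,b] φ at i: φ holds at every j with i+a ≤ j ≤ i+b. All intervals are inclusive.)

Does not hold

Check !z at every j in [0,8]:
  j=0: true
  j=1: false
  j=2: false
  j=3: false
  j=4: false
  j=5: false
  j=6: true
  j=7: false
  j=8: false
Fails at j=1 → formula fails.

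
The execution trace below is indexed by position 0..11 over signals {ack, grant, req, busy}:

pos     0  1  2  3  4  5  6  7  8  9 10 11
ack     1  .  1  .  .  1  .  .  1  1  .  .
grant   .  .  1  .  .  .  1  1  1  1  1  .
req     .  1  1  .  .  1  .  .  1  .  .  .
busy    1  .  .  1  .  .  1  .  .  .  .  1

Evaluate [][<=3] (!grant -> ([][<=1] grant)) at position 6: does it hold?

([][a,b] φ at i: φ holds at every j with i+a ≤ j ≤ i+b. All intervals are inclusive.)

Check (!grant -> ([][<=1] grant)) at every j in [6,9]:
  j=6: antecedent false → ✓
  j=7: antecedent false → ✓
  j=8: antecedent false → ✓
  j=9: antecedent false → ✓
All positions satisfy it → formula holds.

True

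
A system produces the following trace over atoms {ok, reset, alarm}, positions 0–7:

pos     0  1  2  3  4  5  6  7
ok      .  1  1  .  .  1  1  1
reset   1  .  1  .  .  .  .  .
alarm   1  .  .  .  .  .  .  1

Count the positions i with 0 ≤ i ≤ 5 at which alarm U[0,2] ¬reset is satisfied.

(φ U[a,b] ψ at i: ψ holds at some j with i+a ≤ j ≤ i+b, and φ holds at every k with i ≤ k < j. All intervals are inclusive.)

Evaluate at each i in [0,5]:
  i=0: ✓ (rhs at j=1; lhs holds on [0,0])
  i=1: ✓ (rhs at j=1)
  i=2: ✗ (lhs fails at k=2 before rhs at j=3)
  i=3: ✓ (rhs at j=3)
  i=4: ✓ (rhs at j=4)
  i=5: ✓ (rhs at j=5)
Positions where it holds: {0, 1, 3, 4, 5} → 5.

5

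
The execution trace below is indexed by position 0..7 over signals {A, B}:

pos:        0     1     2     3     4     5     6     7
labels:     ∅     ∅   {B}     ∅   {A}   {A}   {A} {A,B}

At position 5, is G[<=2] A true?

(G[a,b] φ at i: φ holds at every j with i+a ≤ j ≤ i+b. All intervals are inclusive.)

True

Check A at every j in [5,7]:
  j=5: true
  j=6: true
  j=7: true
All positions satisfy it → formula holds.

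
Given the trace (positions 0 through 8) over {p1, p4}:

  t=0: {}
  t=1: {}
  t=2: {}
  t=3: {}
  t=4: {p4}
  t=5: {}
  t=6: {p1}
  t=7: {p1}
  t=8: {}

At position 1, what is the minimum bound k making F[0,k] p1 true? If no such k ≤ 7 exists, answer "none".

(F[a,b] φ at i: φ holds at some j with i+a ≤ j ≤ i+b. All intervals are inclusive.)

Scan j = 1,2,… for p1:
  j=1: fails
  j=2: fails
  j=3: fails
  j=4: fails
  j=5: fails
  j=6: holds
First hit at j=6, so smallest k = 6-1 = 5.

5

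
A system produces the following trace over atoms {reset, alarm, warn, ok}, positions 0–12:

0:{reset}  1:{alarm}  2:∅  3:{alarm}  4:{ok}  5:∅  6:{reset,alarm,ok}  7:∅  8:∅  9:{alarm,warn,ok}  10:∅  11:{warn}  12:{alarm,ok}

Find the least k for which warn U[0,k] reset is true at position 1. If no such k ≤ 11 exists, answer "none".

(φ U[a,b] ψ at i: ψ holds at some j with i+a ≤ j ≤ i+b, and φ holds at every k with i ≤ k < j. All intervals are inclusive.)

Need earliest j ≥ 1 with reset, and warn at every k in [1,j-1].
  j=1: rhs fails.
  j=2: rhs fails.
  j=3: rhs fails.
  j=4: rhs fails.
  j=5: rhs fails.
  j=6: rhs holds but lhs fails at k=1.
  j=7: rhs fails.
  j=8: rhs fails.
  j=9: rhs fails.
  j=10: rhs fails.
  j=11: rhs fails.
  j=12: rhs fails.
No witness within the range → none.

none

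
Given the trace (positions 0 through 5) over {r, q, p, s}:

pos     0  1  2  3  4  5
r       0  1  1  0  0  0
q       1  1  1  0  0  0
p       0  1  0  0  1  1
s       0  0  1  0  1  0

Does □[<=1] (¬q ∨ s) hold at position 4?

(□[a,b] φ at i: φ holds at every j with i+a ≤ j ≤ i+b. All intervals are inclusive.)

True

Check (¬q ∨ s) at every j in [4,5]:
  j=4: true
  j=5: true
All positions satisfy it → formula holds.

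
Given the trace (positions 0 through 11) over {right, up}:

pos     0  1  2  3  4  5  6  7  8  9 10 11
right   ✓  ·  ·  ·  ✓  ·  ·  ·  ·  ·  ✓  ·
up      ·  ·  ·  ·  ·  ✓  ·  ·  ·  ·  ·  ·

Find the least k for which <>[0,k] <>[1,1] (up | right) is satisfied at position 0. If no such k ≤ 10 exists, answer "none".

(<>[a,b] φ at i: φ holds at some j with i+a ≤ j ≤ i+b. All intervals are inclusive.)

Scan j = 0,1,… for <>[1,1] (up | right):
  j=0: fails
  j=1: fails
  j=2: fails
  j=3: holds
First hit at j=3, so smallest k = 3-0 = 3.

3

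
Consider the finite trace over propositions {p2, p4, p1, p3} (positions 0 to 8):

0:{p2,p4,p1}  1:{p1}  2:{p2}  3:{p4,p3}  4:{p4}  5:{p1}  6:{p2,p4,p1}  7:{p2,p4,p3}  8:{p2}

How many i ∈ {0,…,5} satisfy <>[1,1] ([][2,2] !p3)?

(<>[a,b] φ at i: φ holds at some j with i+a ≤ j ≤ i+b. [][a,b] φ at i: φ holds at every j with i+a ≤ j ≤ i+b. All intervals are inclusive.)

Evaluate at each i in [0,5]:
  i=0: ✗ (none in [1,1])
  i=1: ✓ (witness j=2)
  i=2: ✓ (witness j=3)
  i=3: ✓ (witness j=4)
  i=4: ✗ (none in [5,5])
  i=5: ✓ (witness j=6)
Positions where it holds: {1, 2, 3, 5} → 4.

4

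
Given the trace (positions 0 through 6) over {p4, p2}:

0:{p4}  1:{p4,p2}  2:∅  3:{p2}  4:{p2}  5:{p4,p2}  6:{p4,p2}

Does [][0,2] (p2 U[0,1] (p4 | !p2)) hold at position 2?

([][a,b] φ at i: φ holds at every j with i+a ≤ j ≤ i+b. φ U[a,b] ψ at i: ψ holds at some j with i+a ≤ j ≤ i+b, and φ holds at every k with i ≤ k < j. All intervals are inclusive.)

Does not hold

Check (p2 U[0,1] (p4 | !p2)) at every j in [2,4]:
  j=2: holds
  j=3: fails
  j=4: holds
Fails at j=3 → formula fails.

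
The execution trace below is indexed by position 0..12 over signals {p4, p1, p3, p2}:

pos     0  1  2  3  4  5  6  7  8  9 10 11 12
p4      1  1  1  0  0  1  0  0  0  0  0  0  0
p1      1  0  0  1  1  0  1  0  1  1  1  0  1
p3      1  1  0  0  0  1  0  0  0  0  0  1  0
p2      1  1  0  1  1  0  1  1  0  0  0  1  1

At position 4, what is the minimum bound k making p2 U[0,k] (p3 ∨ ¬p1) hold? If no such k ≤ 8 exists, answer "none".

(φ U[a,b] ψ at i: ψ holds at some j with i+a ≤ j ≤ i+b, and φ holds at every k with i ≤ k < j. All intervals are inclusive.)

Need earliest j ≥ 4 with (p3 ∨ ¬p1), and p2 at every k in [4,j-1].
  j=4: rhs fails.
  j=5: rhs holds; lhs holds on [4,4]. k = 1.

1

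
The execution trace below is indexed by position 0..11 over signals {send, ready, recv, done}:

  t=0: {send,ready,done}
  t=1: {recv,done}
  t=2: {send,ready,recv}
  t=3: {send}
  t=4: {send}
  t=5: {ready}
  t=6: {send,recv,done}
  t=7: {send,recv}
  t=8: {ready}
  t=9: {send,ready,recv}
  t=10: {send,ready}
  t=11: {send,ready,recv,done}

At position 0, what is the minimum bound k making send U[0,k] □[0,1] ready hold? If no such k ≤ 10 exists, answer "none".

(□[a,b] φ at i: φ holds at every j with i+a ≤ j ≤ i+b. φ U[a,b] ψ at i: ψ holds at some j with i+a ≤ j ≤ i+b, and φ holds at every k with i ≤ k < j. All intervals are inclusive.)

none

Need earliest j ≥ 0 with □[0,1] ready, and send at every k in [0,j-1].
  j=0: rhs fails.
  j=1: rhs fails.
  j=2: rhs fails.
  j=3: rhs fails.
  j=4: rhs fails.
  j=5: rhs fails.
  j=6: rhs fails.
  j=7: rhs fails.
  j=8: rhs holds but lhs fails at k=1.
  j=9: rhs holds but lhs fails at k=1.
  j=10: rhs holds but lhs fails at k=1.
No witness within the range → none.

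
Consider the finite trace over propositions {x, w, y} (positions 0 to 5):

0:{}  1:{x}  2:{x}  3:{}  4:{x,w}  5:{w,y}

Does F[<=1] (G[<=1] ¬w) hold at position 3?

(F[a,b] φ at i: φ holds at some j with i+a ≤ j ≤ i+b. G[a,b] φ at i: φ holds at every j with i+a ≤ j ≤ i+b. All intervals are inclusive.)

Check G[<=1] ¬w at each j in [3,4]:
  j=3: fails at 4
  j=4: fails at 4
No position in the window satisfies it → formula fails.

False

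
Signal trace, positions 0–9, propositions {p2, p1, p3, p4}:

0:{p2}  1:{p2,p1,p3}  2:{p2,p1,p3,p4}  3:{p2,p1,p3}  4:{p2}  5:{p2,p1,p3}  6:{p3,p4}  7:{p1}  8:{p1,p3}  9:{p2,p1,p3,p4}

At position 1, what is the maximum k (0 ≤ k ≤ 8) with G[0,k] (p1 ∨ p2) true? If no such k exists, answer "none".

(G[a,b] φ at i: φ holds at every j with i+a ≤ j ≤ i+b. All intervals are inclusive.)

4

(p1 ∨ p2) must hold from j=1 onward; find where it first fails.
  j=1: holds
  j=2: holds
  j=3: holds
  j=4: holds
  j=5: holds
  j=6: fails
Holds on [1,5], so largest k = 4.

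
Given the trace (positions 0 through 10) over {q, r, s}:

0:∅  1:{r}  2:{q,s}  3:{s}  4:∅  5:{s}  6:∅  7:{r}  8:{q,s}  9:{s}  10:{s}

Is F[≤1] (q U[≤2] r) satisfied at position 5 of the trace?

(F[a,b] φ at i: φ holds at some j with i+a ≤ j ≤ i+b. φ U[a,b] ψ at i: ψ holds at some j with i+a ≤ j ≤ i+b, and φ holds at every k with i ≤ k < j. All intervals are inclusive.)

No

Check (q U[≤2] r) at each j in [5,6]:
  j=5: fails
  j=6: fails
No position in the window satisfies it → formula fails.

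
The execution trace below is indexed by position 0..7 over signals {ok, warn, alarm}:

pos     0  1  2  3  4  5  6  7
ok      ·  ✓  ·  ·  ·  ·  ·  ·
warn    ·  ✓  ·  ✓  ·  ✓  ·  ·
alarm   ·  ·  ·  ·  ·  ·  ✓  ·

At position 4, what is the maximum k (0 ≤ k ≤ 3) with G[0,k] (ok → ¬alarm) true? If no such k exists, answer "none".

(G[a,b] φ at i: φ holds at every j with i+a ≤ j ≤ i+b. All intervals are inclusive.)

(ok → ¬alarm) must hold from j=4 onward; find where it first fails.
  j=4: holds
  j=5: holds
  j=6: holds
  j=7: holds
Holds through j=7; largest k = 3.

3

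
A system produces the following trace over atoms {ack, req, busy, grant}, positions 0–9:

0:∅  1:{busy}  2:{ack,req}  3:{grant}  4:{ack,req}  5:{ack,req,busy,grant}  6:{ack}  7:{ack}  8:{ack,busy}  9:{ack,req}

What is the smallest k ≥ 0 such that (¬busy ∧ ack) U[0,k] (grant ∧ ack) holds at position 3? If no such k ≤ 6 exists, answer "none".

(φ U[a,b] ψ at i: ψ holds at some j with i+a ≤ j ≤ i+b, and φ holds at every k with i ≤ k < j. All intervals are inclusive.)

none

Need earliest j ≥ 3 with (grant ∧ ack), and (¬busy ∧ ack) at every k in [3,j-1].
  j=3: rhs fails.
  j=4: rhs fails.
  j=5: rhs holds but lhs fails at k=3.
  j=6: rhs fails.
  j=7: rhs fails.
  j=8: rhs fails.
  j=9: rhs fails.
No witness within the range → none.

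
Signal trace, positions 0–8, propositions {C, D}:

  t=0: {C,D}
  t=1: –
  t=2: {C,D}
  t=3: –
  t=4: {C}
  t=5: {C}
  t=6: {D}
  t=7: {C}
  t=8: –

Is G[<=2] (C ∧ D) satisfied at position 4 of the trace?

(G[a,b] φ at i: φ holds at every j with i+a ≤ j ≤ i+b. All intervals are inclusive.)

No

Check (C ∧ D) at every j in [4,6]:
  j=4: false
  j=5: false
  j=6: false
Fails at j=4 → formula fails.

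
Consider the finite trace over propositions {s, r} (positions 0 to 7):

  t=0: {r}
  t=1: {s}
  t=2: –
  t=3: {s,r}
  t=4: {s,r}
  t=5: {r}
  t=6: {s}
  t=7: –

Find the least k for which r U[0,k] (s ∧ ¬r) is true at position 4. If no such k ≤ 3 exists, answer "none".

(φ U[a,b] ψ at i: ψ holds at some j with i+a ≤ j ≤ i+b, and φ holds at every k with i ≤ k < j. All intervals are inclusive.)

2

Need earliest j ≥ 4 with (s ∧ ¬r), and r at every k in [4,j-1].
  j=4: rhs fails.
  j=5: rhs fails.
  j=6: rhs holds; lhs holds on [4,5]. k = 2.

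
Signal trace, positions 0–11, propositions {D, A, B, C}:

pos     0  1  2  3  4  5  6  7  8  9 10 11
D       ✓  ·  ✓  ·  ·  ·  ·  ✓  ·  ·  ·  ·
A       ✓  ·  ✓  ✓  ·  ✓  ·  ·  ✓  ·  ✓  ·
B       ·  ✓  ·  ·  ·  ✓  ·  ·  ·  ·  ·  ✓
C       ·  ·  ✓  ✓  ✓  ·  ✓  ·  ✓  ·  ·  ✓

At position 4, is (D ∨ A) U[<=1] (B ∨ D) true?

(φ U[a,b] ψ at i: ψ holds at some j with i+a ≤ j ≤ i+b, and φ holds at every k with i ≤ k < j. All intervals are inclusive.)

Does not hold

Need some j in [4,5] with (B ∨ D), and (D ∨ A) at every k in [4,j-1].
  j=4: (B ∨ D) false.
  j=5: (B ∨ D) holds, but (D ∨ A) fails at k=4 → not this j.
No j in the window works → until fails.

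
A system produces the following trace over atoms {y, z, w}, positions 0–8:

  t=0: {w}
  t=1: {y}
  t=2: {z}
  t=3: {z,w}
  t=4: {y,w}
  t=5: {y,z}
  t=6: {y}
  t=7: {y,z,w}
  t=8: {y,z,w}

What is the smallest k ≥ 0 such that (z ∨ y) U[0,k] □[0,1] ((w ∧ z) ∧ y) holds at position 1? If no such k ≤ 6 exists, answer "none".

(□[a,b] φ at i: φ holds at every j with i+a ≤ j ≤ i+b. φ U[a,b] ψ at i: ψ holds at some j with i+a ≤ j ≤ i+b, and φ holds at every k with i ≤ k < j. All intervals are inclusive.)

6

Need earliest j ≥ 1 with □[0,1] ((w ∧ z) ∧ y), and (z ∨ y) at every k in [1,j-1].
  j=1: rhs fails.
  j=2: rhs fails.
  j=3: rhs fails.
  j=4: rhs fails.
  j=5: rhs fails.
  j=6: rhs fails.
  j=7: rhs holds; lhs holds on [1,6]. k = 6.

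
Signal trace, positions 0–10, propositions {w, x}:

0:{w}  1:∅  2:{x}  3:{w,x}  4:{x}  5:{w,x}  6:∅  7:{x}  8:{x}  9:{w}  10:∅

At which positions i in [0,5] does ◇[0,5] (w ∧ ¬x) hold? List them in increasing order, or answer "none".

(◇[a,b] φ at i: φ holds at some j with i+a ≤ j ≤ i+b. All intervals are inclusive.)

0, 4, 5

Evaluate at each i in [0,5]:
  i=0: ✓ (witness j=0)
  i=1: ✗ (none in [1,6])
  i=2: ✗ (none in [2,7])
  i=3: ✗ (none in [3,8])
  i=4: ✓ (witness j=9)
  i=5: ✓ (witness j=9)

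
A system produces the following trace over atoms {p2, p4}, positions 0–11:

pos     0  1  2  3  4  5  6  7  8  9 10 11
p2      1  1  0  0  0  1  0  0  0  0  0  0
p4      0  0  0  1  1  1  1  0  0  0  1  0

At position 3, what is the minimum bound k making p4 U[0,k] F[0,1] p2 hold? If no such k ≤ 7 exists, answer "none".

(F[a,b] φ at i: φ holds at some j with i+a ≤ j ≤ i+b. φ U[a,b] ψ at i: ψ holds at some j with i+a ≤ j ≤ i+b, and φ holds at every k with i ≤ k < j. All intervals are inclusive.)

1

Need earliest j ≥ 3 with F[0,1] p2, and p4 at every k in [3,j-1].
  j=3: rhs fails.
  j=4: rhs holds; lhs holds on [3,3]. k = 1.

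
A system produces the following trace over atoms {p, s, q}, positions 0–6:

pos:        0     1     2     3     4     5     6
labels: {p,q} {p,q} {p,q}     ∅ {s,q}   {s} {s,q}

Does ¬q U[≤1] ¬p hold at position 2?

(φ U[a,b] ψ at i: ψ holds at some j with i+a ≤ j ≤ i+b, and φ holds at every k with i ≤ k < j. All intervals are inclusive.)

Need some j in [2,3] with ¬p, and ¬q at every k in [2,j-1].
  j=2: ¬p false.
  j=3: ¬p holds, but ¬q fails at k=2 → not this j.
No j in the window works → until fails.

No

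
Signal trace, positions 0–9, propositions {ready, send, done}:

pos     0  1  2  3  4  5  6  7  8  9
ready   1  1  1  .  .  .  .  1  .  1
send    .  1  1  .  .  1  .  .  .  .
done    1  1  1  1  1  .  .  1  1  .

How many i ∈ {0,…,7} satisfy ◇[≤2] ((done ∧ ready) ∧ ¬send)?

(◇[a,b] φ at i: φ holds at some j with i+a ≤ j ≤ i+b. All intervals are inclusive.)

4

Evaluate at each i in [0,7]:
  i=0: ✓ (witness j=0)
  i=1: ✗ (none in [1,3])
  i=2: ✗ (none in [2,4])
  i=3: ✗ (none in [3,5])
  i=4: ✗ (none in [4,6])
  i=5: ✓ (witness j=7)
  i=6: ✓ (witness j=7)
  i=7: ✓ (witness j=7)
Positions where it holds: {0, 5, 6, 7} → 4.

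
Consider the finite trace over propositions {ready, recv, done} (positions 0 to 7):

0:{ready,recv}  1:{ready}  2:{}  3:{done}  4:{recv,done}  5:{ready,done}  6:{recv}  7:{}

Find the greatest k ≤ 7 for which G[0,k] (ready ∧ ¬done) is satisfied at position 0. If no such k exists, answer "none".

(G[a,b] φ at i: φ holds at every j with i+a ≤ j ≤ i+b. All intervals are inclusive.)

(ready ∧ ¬done) must hold from j=0 onward; find where it first fails.
  j=0: holds
  j=1: holds
  j=2: fails
Holds on [0,1], so largest k = 1.

1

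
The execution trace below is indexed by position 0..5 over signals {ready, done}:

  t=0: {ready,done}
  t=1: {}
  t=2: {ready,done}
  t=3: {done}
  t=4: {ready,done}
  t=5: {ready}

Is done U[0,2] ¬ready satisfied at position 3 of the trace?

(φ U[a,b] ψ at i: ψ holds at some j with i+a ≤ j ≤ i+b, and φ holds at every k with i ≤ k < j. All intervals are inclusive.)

Need some j in [3,5] with ¬ready, and done at every k in [3,j-1].
  j=3: ¬ready holds; no prefix to check → satisfied.

True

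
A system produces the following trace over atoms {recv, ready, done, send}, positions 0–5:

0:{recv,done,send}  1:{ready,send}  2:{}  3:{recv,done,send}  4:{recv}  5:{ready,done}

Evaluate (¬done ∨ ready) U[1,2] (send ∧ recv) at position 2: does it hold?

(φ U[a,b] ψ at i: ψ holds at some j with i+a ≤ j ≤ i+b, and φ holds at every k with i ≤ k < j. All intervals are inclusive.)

Holds

Need some j in [3,4] with (send ∧ recv), and (¬done ∨ ready) at every k in [2,j-1].
  j=3: (send ∧ recv) holds; (¬done ∨ ready) holds at every k in [2,2] → satisfied.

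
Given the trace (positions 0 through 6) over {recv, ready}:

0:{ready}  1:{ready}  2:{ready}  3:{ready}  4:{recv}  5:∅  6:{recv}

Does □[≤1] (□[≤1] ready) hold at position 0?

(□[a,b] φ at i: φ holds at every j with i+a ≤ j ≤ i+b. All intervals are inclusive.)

Check □[≤1] ready at every j in [0,1]:
  j=0: holds on [0,1]
  j=1: holds on [1,2]
All positions satisfy it → formula holds.

True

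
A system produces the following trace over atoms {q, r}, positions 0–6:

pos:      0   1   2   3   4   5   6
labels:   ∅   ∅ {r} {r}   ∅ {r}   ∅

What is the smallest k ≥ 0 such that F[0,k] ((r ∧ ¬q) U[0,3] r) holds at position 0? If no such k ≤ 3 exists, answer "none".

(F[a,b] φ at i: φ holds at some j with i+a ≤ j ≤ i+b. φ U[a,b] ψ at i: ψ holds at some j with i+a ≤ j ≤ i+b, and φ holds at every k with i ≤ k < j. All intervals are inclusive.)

2

Scan j = 0,1,… for ((r ∧ ¬q) U[0,3] r):
  j=0: fails
  j=1: fails
  j=2: holds
First hit at j=2, so smallest k = 2-0 = 2.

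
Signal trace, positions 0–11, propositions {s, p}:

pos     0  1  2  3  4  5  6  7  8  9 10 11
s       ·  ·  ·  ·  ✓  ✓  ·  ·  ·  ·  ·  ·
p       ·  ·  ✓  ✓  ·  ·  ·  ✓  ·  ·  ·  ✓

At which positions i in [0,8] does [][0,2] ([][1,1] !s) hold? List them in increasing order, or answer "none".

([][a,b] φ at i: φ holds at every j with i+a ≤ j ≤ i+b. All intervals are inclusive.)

0, 5, 6, 7, 8

Evaluate at each i in [0,8]:
  i=0: ✓ (all of [0,2])
  i=1: ✗ (fails at j=3)
  i=2: ✗ (fails at j=3)
  i=3: ✗ (fails at j=3)
  i=4: ✗ (fails at j=4)
  i=5: ✓ (all of [5,7])
  i=6: ✓ (all of [6,8])
  i=7: ✓ (all of [7,9])
  i=8: ✓ (all of [8,10])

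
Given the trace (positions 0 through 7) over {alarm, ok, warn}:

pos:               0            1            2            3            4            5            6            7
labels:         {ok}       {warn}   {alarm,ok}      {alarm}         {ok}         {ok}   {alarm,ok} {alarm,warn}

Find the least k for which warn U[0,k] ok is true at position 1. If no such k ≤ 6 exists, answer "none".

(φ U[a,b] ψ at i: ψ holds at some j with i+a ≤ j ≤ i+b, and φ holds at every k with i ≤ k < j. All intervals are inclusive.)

1

Need earliest j ≥ 1 with ok, and warn at every k in [1,j-1].
  j=1: rhs fails.
  j=2: rhs holds; lhs holds on [1,1]. k = 1.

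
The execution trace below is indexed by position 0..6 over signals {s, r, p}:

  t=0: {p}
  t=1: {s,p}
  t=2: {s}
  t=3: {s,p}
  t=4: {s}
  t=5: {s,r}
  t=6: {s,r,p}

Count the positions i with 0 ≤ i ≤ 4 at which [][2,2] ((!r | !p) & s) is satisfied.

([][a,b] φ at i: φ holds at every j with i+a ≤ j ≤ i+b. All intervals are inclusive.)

4

Evaluate at each i in [0,4]:
  i=0: ✓ (all of [2,2])
  i=1: ✓ (all of [3,3])
  i=2: ✓ (all of [4,4])
  i=3: ✓ (all of [5,5])
  i=4: ✗ (fails at j=6)
Positions where it holds: {0, 1, 2, 3} → 4.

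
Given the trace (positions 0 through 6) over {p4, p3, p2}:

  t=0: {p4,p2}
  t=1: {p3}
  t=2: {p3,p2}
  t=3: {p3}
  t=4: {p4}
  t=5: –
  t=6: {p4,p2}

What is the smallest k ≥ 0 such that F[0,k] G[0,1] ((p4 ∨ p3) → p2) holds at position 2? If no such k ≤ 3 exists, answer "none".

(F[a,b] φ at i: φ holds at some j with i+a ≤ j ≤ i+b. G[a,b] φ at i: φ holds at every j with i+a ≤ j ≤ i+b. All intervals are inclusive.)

3

Scan j = 2,3,… for G[0,1] ((p4 ∨ p3) → p2):
  j=2: fails
  j=3: fails
  j=4: fails
  j=5: holds
First hit at j=5, so smallest k = 5-2 = 3.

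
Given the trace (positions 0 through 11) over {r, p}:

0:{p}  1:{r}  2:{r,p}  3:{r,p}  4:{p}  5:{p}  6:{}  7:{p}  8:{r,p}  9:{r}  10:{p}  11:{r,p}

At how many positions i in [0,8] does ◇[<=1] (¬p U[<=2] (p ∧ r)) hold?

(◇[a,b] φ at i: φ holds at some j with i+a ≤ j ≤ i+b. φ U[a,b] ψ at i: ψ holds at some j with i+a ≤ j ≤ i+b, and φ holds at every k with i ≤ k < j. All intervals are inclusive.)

Evaluate at each i in [0,8]:
  i=0: ✓ (witness j=1)
  i=1: ✓ (witness j=1)
  i=2: ✓ (witness j=2)
  i=3: ✓ (witness j=3)
  i=4: ✗ (none in [4,5])
  i=5: ✗ (none in [5,6])
  i=6: ✗ (none in [6,7])
  i=7: ✓ (witness j=8)
  i=8: ✓ (witness j=8)
Positions where it holds: {0, 1, 2, 3, 7, 8} → 6.

6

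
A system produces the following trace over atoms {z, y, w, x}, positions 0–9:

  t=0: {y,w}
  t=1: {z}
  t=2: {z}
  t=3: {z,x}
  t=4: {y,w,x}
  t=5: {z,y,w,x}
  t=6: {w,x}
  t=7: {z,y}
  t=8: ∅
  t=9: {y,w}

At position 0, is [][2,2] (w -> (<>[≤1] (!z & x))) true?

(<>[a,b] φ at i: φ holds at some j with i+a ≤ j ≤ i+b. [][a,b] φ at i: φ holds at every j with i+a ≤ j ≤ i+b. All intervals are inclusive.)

Check (w -> (<>[≤1] (!z & x))) at every j in [2,2]:
  j=2: antecedent false → ✓
All positions satisfy it → formula holds.

Yes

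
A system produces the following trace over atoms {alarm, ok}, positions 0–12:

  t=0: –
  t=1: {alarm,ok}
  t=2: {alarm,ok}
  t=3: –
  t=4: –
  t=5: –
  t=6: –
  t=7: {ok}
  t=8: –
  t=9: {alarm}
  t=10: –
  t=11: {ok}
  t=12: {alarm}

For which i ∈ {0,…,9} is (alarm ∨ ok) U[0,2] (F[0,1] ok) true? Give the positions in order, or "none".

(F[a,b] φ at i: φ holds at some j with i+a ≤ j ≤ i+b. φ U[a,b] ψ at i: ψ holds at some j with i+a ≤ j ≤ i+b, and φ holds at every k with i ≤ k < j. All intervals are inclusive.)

Evaluate at each i in [0,9]:
  i=0: ✓ (rhs at j=0)
  i=1: ✓ (rhs at j=1)
  i=2: ✓ (rhs at j=2)
  i=3: ✗ (no rhs in [3,5])
  i=4: ✗ (lhs fails at k=4 before rhs at j=6)
  i=5: ✗ (lhs fails at k=5 before rhs at j=6)
  i=6: ✓ (rhs at j=6)
  i=7: ✓ (rhs at j=7)
  i=8: ✗ (lhs fails at k=8 before rhs at j=10)
  i=9: ✓ (rhs at j=10; lhs holds on [9,9])

0, 1, 2, 6, 7, 9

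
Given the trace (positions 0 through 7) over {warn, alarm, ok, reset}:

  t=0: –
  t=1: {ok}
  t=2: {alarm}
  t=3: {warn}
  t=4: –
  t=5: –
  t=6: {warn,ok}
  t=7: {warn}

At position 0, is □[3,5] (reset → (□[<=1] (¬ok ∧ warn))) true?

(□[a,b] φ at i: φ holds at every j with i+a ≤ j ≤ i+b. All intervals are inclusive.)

Holds

Check (reset → (□[<=1] (¬ok ∧ warn))) at every j in [3,5]:
  j=3: antecedent false → ✓
  j=4: antecedent false → ✓
  j=5: antecedent false → ✓
All positions satisfy it → formula holds.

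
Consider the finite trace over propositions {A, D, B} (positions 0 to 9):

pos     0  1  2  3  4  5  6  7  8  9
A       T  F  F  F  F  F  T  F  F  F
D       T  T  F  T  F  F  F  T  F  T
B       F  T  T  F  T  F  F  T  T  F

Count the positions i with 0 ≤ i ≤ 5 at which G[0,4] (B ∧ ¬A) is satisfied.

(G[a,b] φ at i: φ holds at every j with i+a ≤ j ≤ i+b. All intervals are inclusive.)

0

Evaluate at each i in [0,5]:
  i=0: ✗ (fails at j=0)
  i=1: ✗ (fails at j=3)
  i=2: ✗ (fails at j=3)
  i=3: ✗ (fails at j=3)
  i=4: ✗ (fails at j=5)
  i=5: ✗ (fails at j=5)
Positions where it holds: {} → 0.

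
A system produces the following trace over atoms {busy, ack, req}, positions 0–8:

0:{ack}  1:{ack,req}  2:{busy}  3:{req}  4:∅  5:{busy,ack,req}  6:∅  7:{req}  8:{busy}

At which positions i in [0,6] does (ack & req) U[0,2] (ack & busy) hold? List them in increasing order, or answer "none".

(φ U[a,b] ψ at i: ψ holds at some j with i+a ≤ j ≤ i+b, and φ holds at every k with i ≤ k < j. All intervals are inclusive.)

Evaluate at each i in [0,6]:
  i=0: ✗ (no rhs in [0,2])
  i=1: ✗ (no rhs in [1,3])
  i=2: ✗ (no rhs in [2,4])
  i=3: ✗ (lhs fails at k=3 before rhs at j=5)
  i=4: ✗ (lhs fails at k=4 before rhs at j=5)
  i=5: ✓ (rhs at j=5)
  i=6: ✗ (no rhs in [6,8])

5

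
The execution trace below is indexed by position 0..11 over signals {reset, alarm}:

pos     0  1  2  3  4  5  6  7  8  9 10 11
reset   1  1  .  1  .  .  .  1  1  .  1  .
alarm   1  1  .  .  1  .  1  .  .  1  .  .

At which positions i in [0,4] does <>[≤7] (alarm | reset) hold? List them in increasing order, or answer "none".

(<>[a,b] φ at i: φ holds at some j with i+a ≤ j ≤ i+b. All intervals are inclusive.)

0, 1, 2, 3, 4

Evaluate at each i in [0,4]:
  i=0: ✓ (witness j=0)
  i=1: ✓ (witness j=1)
  i=2: ✓ (witness j=3)
  i=3: ✓ (witness j=3)
  i=4: ✓ (witness j=4)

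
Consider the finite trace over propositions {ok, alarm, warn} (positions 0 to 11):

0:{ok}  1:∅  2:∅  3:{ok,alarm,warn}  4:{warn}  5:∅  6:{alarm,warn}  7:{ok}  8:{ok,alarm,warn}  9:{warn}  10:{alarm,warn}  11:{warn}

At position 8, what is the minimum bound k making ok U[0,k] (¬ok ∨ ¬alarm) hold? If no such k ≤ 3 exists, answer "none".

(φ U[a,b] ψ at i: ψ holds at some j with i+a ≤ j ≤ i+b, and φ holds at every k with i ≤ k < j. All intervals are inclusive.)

1

Need earliest j ≥ 8 with (¬ok ∨ ¬alarm), and ok at every k in [8,j-1].
  j=8: rhs fails.
  j=9: rhs holds; lhs holds on [8,8]. k = 1.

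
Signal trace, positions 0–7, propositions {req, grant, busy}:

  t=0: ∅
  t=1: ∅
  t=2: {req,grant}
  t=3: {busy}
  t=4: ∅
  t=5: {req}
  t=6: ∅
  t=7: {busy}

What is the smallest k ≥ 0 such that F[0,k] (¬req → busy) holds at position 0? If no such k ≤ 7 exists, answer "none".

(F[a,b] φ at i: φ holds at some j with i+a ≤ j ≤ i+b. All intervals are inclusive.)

Scan j = 0,1,… for (¬req → busy):
  j=0: fails
  j=1: fails
  j=2: holds
First hit at j=2, so smallest k = 2-0 = 2.

2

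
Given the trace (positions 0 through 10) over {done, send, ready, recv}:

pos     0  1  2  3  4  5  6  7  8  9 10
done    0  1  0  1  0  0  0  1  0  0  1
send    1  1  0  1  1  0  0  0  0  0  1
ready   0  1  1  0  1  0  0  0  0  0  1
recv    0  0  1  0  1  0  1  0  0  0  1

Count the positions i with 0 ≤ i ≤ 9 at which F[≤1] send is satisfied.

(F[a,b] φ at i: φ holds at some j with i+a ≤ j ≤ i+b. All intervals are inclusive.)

Evaluate at each i in [0,9]:
  i=0: ✓ (witness j=0)
  i=1: ✓ (witness j=1)
  i=2: ✓ (witness j=3)
  i=3: ✓ (witness j=3)
  i=4: ✓ (witness j=4)
  i=5: ✗ (none in [5,6])
  i=6: ✗ (none in [6,7])
  i=7: ✗ (none in [7,8])
  i=8: ✗ (none in [8,9])
  i=9: ✓ (witness j=10)
Positions where it holds: {0, 1, 2, 3, 4, 9} → 6.

6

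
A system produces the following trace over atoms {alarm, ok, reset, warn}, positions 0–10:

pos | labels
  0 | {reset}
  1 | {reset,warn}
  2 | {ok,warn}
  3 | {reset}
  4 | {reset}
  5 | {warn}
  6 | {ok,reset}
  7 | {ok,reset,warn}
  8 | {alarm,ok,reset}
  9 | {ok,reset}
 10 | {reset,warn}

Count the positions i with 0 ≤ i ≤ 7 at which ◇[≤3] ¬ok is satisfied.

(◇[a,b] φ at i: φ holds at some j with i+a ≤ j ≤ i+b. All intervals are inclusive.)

7

Evaluate at each i in [0,7]:
  i=0: ✓ (witness j=0)
  i=1: ✓ (witness j=1)
  i=2: ✓ (witness j=3)
  i=3: ✓ (witness j=3)
  i=4: ✓ (witness j=4)
  i=5: ✓ (witness j=5)
  i=6: ✗ (none in [6,9])
  i=7: ✓ (witness j=10)
Positions where it holds: {0, 1, 2, 3, 4, 5, 7} → 7.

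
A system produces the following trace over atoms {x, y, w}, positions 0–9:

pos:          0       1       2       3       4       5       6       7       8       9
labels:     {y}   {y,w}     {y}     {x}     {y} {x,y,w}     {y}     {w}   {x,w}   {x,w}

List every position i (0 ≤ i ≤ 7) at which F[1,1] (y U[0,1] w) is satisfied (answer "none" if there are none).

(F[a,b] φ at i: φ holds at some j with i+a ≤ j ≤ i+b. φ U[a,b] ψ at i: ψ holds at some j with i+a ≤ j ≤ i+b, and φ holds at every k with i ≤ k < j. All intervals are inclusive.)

Evaluate at each i in [0,7]:
  i=0: ✓ (witness j=1)
  i=1: ✗ (none in [2,2])
  i=2: ✗ (none in [3,3])
  i=3: ✓ (witness j=4)
  i=4: ✓ (witness j=5)
  i=5: ✓ (witness j=6)
  i=6: ✓ (witness j=7)
  i=7: ✓ (witness j=8)

0, 3, 4, 5, 6, 7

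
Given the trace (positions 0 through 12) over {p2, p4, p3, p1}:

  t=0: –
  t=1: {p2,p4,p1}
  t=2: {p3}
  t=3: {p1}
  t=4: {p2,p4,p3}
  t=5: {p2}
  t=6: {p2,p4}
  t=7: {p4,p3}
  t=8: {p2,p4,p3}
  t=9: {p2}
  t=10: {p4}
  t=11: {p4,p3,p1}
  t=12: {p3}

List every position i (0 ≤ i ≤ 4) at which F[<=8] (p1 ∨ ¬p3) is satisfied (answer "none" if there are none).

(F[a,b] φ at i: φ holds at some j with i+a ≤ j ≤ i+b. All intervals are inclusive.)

Evaluate at each i in [0,4]:
  i=0: ✓ (witness j=0)
  i=1: ✓ (witness j=1)
  i=2: ✓ (witness j=3)
  i=3: ✓ (witness j=3)
  i=4: ✓ (witness j=5)

0, 1, 2, 3, 4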